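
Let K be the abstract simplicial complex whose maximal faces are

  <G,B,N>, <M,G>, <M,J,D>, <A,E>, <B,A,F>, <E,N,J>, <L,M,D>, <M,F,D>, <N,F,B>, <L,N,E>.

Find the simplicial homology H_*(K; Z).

We work with the vertex ordering A < B < D < E < F < G < J < L < M < N. The simplices of K, each written with vertices in increasing order, are:

  0-simplices (10): A, B, D, E, F, G, J, L, M, N
  1-simplices (21): AB, AE, AF, BF, BG, BN, DF, DJ, DL, DM, EJ, EL, EN, FM, FN, GM, GN, JM, JN, LM, LN
  2-simplices (8): ABF, BFN, BGN, DFM, DJM, DLM, EJN, ELN

so the chain groups are C_0 ≅ Z^10, C_1 ≅ Z^21, C_2 ≅ Z^8.

The boundary map ∂_1: C_1 → C_0 is given by ∂[p,q] = [q] − [p]. For instance
  ∂EL = L − E.
As a 10×21 matrix over Z this has rank 9, with invariant factors (1,1,1,1,1,1,1,1,1).

Boundary ∂_2: C_2 → C_1 maps a triangle to the signed sum of its edges. For instance
  ∂DFM = FM − DM + DF,
  ∂ABF = BF − AF + AB.
As a 21×8 matrix over Z this has rank 8, with invariant factors (1,1,1,1,1,1,1,1).

From H_k ≅ ker(∂_k) / im(∂_{k+1}) we obtain:

  H_0: rank C_0 − rank ∂_1 = 10 − 9 = 1, and the invariant factors of ∂_1 are all 1, so H_0 ≅ Z.
  H_1: rank ker ∂_1 − rank ∂_2 = (21 − 9) − 8 = 4, and the invariant factors of ∂_2 are all 1, so H_1 ≅ Z^4.
  H_2: rank ker ∂_2 − rank ∂_3 = (8 − 8) − 0 = 0, and there is no ∂_3, so H_2 ≅ 0.

H_0 ≅ Z,  H_1 ≅ Z^4,  H_2 = 0.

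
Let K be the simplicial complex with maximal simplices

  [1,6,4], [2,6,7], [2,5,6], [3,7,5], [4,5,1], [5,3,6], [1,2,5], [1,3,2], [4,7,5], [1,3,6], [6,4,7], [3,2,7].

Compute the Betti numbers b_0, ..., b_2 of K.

Order the vertices as 1 < 2 < 3 < 4 < 5 < 6 < 7. Listing each simplex with vertices in this order, K has dimension 2 with simplices:

  0-simplices (7): [1], [2], [3], [4], [5], [6], [7]
  1-simplices (18): [1,2], [1,3], [1,4], [1,5], [1,6], [2,3], [2,5], [2,6], [2,7], [3,5], [3,6], [3,7], [4,5], [4,6], [4,7], [5,6], [5,7], [6,7]
  2-simplices (12): [1,2,3], [1,2,5], [1,3,6], [1,4,5], [1,4,6], [2,3,7], [2,5,6], [2,6,7], [3,5,6], [3,5,7], [4,5,7], [4,6,7]

giving chain groups C_0 ≅ Z^7, C_1 ≅ Z^18, C_2 ≅ Z^12.

∂_1: C_1 → C_0 sends each edge [p,q] (with p < q) to q − p. For instance
  ∂[1,3] = [3] − [1].
As a 7×18 matrix over Z this has rank 6, with invariant factors (1,1,1,1,1,1).

The boundary map ∂_2: C_2 → C_1 acts by ∂[p,q,r] = [q,r] − [p,r] + [p,q]. For instance
  ∂[2,6,7] = [6,7] − [2,7] + [2,6],
  ∂[1,4,6] = [4,6] − [1,6] + [1,4].
As a 18×12 matrix over Z this has rank 12, with invariant factors (1,1,1,1,1,1,1,1,1,1,1,2).

Computing H_k = (kernel of ∂_k) / (image of ∂_{k+1}):

  H_0: rank C_0 − rank ∂_1 = 7 − 6 = 1, and the invariant factors of ∂_1 are all 1, so H_0 = Z.
  H_1: rank ker ∂_1 − rank ∂_2 = (18 − 6) − 12 = 0, and ∂_2 has invariant factor 2 > 1, so H_1 = Z/2Z.
  H_2: rank ker ∂_2 − rank ∂_3 = (12 − 12) − 0 = 0, and there is no ∂_3, so H_2 = 0.

Hence the Betti numbers are b_0 = 1, b_1 = 0, b_2 = 0.

b_0 = 1, b_1 = 0, b_2 = 0.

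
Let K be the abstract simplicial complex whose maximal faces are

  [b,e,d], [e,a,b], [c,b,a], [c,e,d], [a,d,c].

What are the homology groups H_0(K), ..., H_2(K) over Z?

Order the vertices as a < b < c < d < e. Listing each simplex with vertices in this order, K has dimension 2 with simplices:

  0-simplices (5): a, b, c, d, e
  1-simplices (10): ab, ac, ad, ae, bc, bd, be, cd, ce, de
  2-simplices (5): abc, abe, acd, bde, cde

Hence C_0 ≅ Z^5, C_1 ≅ Z^10, C_2 ≅ Z^5.

Boundary ∂_1: C_1 → C_0 is given by ∂[p,q] = [q] − [p].
As a 5×10 matrix over Z this has rank 4, with invariant factors (1,1,1,1).

Boundary ∂_2: C_2 → C_1 maps a triangle to the signed sum of its edges. For instance
  ∂bde = de − be + bd,
  ∂abe = be − ae + ab.
The resulting 10×5 matrix has rank 5, and its Smith normal form has invariant factors (1,1,1,1,1).

From H_k ≅ ker(∂_k) / im(∂_{k+1}) we obtain:

  H_0: rank C_0 − rank ∂_1 = 5 − 4 = 1, and the invariant factors of ∂_1 are all 1, so H_0 ≅ Z.
  H_1: rank ker ∂_1 − rank ∂_2 = (10 − 4) − 5 = 1, and the invariant factors of ∂_2 are all 1, so H_1 ≅ Z.
  H_2: rank ker ∂_2 − rank ∂_3 = (5 − 5) − 0 = 0, and there is no ∂_3, so H_2 ≅ 0.

(K is a triangulation of the Möbius band.)

H_0 ≅ Z,  H_1 ≅ Z,  H_2 = 0.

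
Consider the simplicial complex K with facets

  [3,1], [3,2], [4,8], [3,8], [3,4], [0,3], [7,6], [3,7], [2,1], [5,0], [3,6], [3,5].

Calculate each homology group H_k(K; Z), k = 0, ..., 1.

H_0 = Z,  H_1 = Z^4.

We work with the vertex ordering 0 < 1 < 2 < 3 < 4 < 5 < 6 < 7 < 8. The simplices of K, each written with vertices in increasing order, are:

  0-simplices (9): [0], [1], [2], [3], [4], [5], [6], [7], [8]
  1-simplices (12): [0,3], [0,5], [1,2], [1,3], [2,3], [3,4], [3,5], [3,6], [3,7], [3,8], [4,8], [6,7]

giving chain groups C_0 ≅ Z^9, C_1 ≅ Z^12.

The boundary map ∂_1: C_1 → C_0 is given by ∂[p,q] = [q] − [p]. For instance
  ∂[3,5] = [5] − [3].
The 9×12 boundary matrix has rank 8 and Smith normal form diag(1,1,1,1,1,1,1,1).

Computing H_k = (kernel of ∂_k) / (image of ∂_{k+1}):

  H_0: rank C_0 − rank ∂_1 = 9 − 8 = 1, and the invariant factors of ∂_1 are all 1, so H_0 ≅ Z.
  H_1: rank ker ∂_1 − rank ∂_2 = (12 − 8) − 0 = 4, and there is no ∂_2, so H_1 ≅ Z^4.

(K is a triangulation of a wedge of 4 circles.)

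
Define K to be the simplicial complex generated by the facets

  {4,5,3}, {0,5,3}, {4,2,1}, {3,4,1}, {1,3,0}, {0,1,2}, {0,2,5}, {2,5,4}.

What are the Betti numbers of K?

b_0 = 1, b_1 = 0, b_2 = 1.

Fix the vertex order 0 < 1 < 2 < 3 < 4 < 5 and write every simplex with vertices in increasing order. Then dim K = 2 and the simplices of K are:

  0-simplices (6): [0], [1], [2], [3], [4], [5]
  1-simplices (12): [0,1], [0,2], [0,3], [0,5], [1,2], [1,3], [1,4], [2,4], [2,5], [3,4], [3,5], [4,5]
  2-simplices (8): [0,1,2], [0,1,3], [0,2,5], [0,3,5], [1,2,4], [1,3,4], [2,4,5], [3,4,5]

Hence C_0 ≅ Z^6, C_1 ≅ Z^12, C_2 ≅ Z^8.

The boundary map ∂_1: C_1 → C_0 sends each edge [p,q] (with p < q) to q − p. For instance
  ∂[0,2] = [2] − [0].
As a 6×12 matrix over Z this has rank 5, with invariant factors (1,1,1,1,1).

∂_2: C_2 → C_1 sends each 2-simplex [p,q,r] to [q,r] − [p,r] + [p,q]. For instance
  ∂[1,3,4] = [3,4] − [1,4] + [1,3],
  ∂[0,1,2] = [1,2] − [0,2] + [0,1].
As a 12×8 matrix over Z this has rank 7, with invariant factors (1,1,1,1,1,1,1).

Reading off H_k = ker ∂_k / im ∂_{k+1}:

  H_0: rank C_0 − rank ∂_1 = 6 − 5 = 1, and the invariant factors of ∂_1 are all 1, so H_0 = Z.
  H_1: rank ker ∂_1 − rank ∂_2 = (12 − 5) − 7 = 0, and the invariant factors of ∂_2 are all 1, so H_1 = 0.
  H_2: rank ker ∂_2 − rank ∂_3 = (8 − 7) − 0 = 1, and there is no ∂_3, so H_2 = Z.

Hence the Betti numbers are b_0 = 1, b_1 = 0, b_2 = 1.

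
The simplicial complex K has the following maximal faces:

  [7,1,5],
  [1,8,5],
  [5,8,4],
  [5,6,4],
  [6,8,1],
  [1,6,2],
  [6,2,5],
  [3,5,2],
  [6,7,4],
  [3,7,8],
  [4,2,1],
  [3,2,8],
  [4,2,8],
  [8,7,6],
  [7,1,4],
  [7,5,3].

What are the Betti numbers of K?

We work with the vertex ordering 1 < 2 < 3 < 4 < 5 < 6 < 7 < 8. The simplices of K, each written with vertices in increasing order, are:

  0-simplices (8): [1], [2], [3], [4], [5], [6], [7], [8]
  1-simplices (24): (24 of them)
  2-simplices (16): [1,2,4], [1,2,6], [1,4,7], [1,5,7], [1,5,8], [1,6,8], [2,3,5], [2,3,8], [2,4,8], [2,5,6], [3,5,7], [3,7,8], [4,5,6], [4,5,8], [4,6,7], [6,7,8]

Hence C_0 ≅ Z^8, C_1 ≅ Z^24, C_2 ≅ Z^16.

The boundary map ∂_1: C_1 → C_0 maps an edge to its endpoints' difference, ∂[p,q] = q − p. For instance
  ∂[7,8] = [8] − [7].
The resulting 8×24 matrix has rank 7, and its Smith normal form has invariant factors (1,1,1,1,1,1,1).

∂_2: C_2 → C_1 sends each 2-simplex [p,q,r] to [q,r] − [p,r] + [p,q]. For instance
  ∂[2,5,6] = [5,6] − [2,6] + [2,5],
  ∂[2,4,8] = [4,8] − [2,8] + [2,4].
The resulting 24×16 matrix has rank 15, and its Smith normal form has invariant factors (1,1,1,1,1,1,1,1,1,1,1,1,1,1,1).

Now H_k = ker ∂_k / im ∂_{k+1}, so:

  H_0: rank C_0 − rank ∂_1 = 8 − 7 = 1, and the invariant factors of ∂_1 are all 1, so H_0 ≅ Z.
  H_1: rank ker ∂_1 − rank ∂_2 = (24 − 7) − 15 = 2, and the invariant factors of ∂_2 are all 1, so H_1 ≅ Z^2.
  H_2: rank ker ∂_2 − rank ∂_3 = (16 − 15) − 0 = 1, and there is no ∂_3, so H_2 ≅ Z.

As a check, the Euler characteristic is 8 − 24 + 16 = 0, which agrees with 1 − 2 + 1 = 0.

Hence the Betti numbers are b_0 = 1, b_1 = 2, b_2 = 1.

b_0 = 1, b_1 = 2, b_2 = 1.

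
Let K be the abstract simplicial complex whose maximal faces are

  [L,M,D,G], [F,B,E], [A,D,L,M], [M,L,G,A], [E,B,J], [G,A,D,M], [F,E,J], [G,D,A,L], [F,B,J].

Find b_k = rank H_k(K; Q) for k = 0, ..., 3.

b_0 = 2, b_1 = 0, b_2 = 1, b_3 = 1.

K has 9 vertices, 16 edges, 14 triangles, 5 3-simplices.
rank ∂_0 = 0, rank ∂_1 = 7 ⇒ b_0 = 9 − 0 − 7 = 2; all invariant factors of ∂_1 are 1 so no torsion. So H_0 ≅ Z^2.
rank ∂_1 = 7, rank ∂_2 = 9 ⇒ b_1 = 16 − 7 − 9 = 0; all invariant factors of ∂_2 are 1 so no torsion. So H_1 ≅ 0.
rank ∂_2 = 9, rank ∂_3 = 4 ⇒ b_2 = 14 − 9 − 4 = 1; all invariant factors of ∂_3 are 1 so no torsion. So H_2 ≅ Z.
rank ∂_3 = 4, rank ∂_4 = 0 ⇒ b_3 = 5 − 4 − 0 = 1. So H_3 ≅ Z.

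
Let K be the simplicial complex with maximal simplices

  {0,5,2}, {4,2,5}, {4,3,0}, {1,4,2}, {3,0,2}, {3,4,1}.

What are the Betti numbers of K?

Fix the vertex order 0 < 1 < 2 < 3 < 4 < 5 and write every simplex with vertices in increasing order. Then dim K = 2 and the simplices of K are:

  0-simplices (6): [0], [1], [2], [3], [4], [5]
  1-simplices (12): [0,2], [0,3], [0,4], [0,5], [1,2], [1,3], [1,4], [2,3], [2,4], [2,5], [3,4], [4,5]
  2-simplices (6): [0,2,3], [0,2,5], [0,3,4], [1,2,4], [1,3,4], [2,4,5]

Hence C_0 ≅ Z^6, C_1 ≅ Z^12, C_2 ≅ Z^6.

Boundary ∂_1: C_1 → C_0 is given by ∂[p,q] = [q] − [p].
This gives a 6×12 integer matrix of rank 5; reducing to Smith normal form yields diagonal entries (1,1,1,1,1).

The boundary map ∂_2: C_2 → C_1 sends each 2-simplex [p,q,r] to [q,r] − [p,r] + [p,q]. For instance
  ∂[0,2,3] = [2,3] − [0,3] + [0,2],
  ∂[2,4,5] = [4,5] − [2,5] + [2,4].
As a 12×6 matrix over Z this has rank 6, with invariant factors (1,1,1,1,1,1).

Now H_k = ker ∂_k / im ∂_{k+1}, so:

  H_0: rank C_0 − rank ∂_1 = 6 − 5 = 1, and the invariant factors of ∂_1 are all 1, so H_0 = Z.
  H_1: rank ker ∂_1 − rank ∂_2 = (12 − 5) − 6 = 1, and the invariant factors of ∂_2 are all 1, so H_1 = Z.
  H_2: rank ker ∂_2 − rank ∂_3 = (6 − 6) − 0 = 0, and there is no ∂_3, so H_2 = 0.

As a check, the Euler characteristic is 6 − 12 + 6 = 0, which agrees with 1 − 1 + 0 = 0.

Hence the Betti numbers are b_0 = 1, b_1 = 1, b_2 = 0.

b_0 = 1, b_1 = 1, b_2 = 0.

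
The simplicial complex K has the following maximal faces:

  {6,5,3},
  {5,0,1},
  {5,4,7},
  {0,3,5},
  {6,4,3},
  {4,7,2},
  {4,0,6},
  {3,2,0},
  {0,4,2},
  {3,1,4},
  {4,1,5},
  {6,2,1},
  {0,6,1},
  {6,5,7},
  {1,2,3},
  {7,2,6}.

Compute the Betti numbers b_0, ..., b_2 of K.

b_0 = 1, b_1 = 2, b_2 = 1.

Take the total order 0 < 1 < 2 < 3 < 4 < 5 < 6 < 7 on the vertex set. Then K (dimension 2) consists of the simplices:

  0-simplices (8): [0], [1], [2], [3], [4], [5], [6], [7]
  1-simplices (24): (24 of them)
  2-simplices (16): [0,1,5], [0,1,6], [0,2,3], [0,2,4], [0,3,5], [0,4,6], [1,2,3], [1,2,6], [1,3,4], [1,4,5], [2,4,7], [2,6,7], [3,4,6], [3,5,6], [4,5,7], [5,6,7]

so the chain groups are C_0 ≅ Z^8, C_1 ≅ Z^24, C_2 ≅ Z^16.

The boundary map ∂_1: C_1 → C_0 is given by ∂[p,q] = [q] − [p]. For instance
  ∂[2,7] = [7] − [2].
This gives a 8×24 integer matrix of rank 7; reducing to Smith normal form yields diagonal entries (1,1,1,1,1,1,1).

The boundary map ∂_2: C_2 → C_1 sends each 2-simplex [p,q,r] to [q,r] − [p,r] + [p,q]. For instance
  ∂[1,3,4] = [3,4] − [1,4] + [1,3],
  ∂[0,3,5] = [3,5] − [0,5] + [0,3].
The resulting 24×16 matrix has rank 15, and its Smith normal form has invariant factors (1,1,1,1,1,1,1,1,1,1,1,1,1,1,1).

From H_k ≅ ker(∂_k) / im(∂_{k+1}) we obtain:

  H_0: rank C_0 − rank ∂_1 = 8 − 7 = 1, and the invariant factors of ∂_1 are all 1, so H_0 ≅ Z.
  H_1: rank ker ∂_1 − rank ∂_2 = (24 − 7) − 15 = 2, and the invariant factors of ∂_2 are all 1, so H_1 ≅ Z^2.
  H_2: rank ker ∂_2 − rank ∂_3 = (16 − 15) − 0 = 1, and there is no ∂_3, so H_2 ≅ Z.

Hence the Betti numbers are b_0 = 1, b_1 = 2, b_2 = 1.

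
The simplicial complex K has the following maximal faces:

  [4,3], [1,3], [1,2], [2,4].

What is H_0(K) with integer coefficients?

Fix the vertex order 1 < 2 < 3 < 4 and write every simplex with vertices in increasing order. Then dim K = 1 and the simplices of K are:

  0-simplices (4): [1], [2], [3], [4]
  1-simplices (4): [1,2], [1,3], [2,4], [3,4]

Hence C_0 ≅ Z^4, C_1 ≅ Z^4.

Boundary ∂_1: C_1 → C_0 sends each edge [p,q] (with p < q) to q − p. For instance
  ∂[1,2] = [2] − [1].
This gives a 4×4 integer matrix of rank 3; reducing to Smith normal form yields diagonal entries (1,1,1).

From H_k ≅ ker(∂_k) / im(∂_{k+1}) we obtain:

  H_0: rank C_0 − rank ∂_1 = 4 − 3 = 1, and the invariant factors of ∂_1 are all 1, so H_0 = Z.

H_0 = Z.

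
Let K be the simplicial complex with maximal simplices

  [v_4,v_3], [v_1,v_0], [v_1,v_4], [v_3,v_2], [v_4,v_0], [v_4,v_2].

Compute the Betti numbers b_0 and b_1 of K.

Order the vertices as v_0 < v_1 < v_2 < v_3 < v_4. Listing each simplex with vertices in this order, K has dimension 1 with simplices:

  0-simplices (5): [v_0], [v_1], [v_2], [v_3], [v_4]
  1-simplices (6): [v_0,v_1], [v_0,v_4], [v_1,v_4], [v_2,v_3], [v_2,v_4], [v_3,v_4]

giving chain groups C_0 ≅ Z^5, C_1 ≅ Z^6.

The boundary map ∂_1: C_1 → C_0 sends each edge [p,q] (with p < q) to q − p.
The resulting 5×6 matrix has rank 4, and its Smith normal form has invariant factors (1,1,1,1).

Reading off H_k = ker ∂_k / im ∂_{k+1}:

  H_0: rank C_0 − rank ∂_1 = 5 − 4 = 1, and the invariant factors of ∂_1 are all 1, so H_0 ≅ Z.
  H_1: rank ker ∂_1 − rank ∂_2 = (6 − 4) − 0 = 2, and there is no ∂_2, so H_1 ≅ Z^2.

Hence the Betti numbers are b_0 = 1, b_1 = 2.

b_0 = 1, b_1 = 2.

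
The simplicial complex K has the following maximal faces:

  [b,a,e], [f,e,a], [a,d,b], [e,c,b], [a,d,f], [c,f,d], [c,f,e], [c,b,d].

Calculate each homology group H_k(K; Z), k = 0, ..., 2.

Fix the vertex order a < b < c < d < e < f and write every simplex with vertices in increasing order. Then dim K = 2 and the simplices of K are:

  0-simplices (6): a, b, c, d, e, f
  1-simplices (12): ab, ad, ae, af, bc, bd, be, cd, ce, cf, df, ef
  2-simplices (8): abd, abe, adf, aef, bcd, bce, cdf, cef

Hence C_0 ≅ Z^6, C_1 ≅ Z^12, C_2 ≅ Z^8.

The boundary map ∂_1: C_1 → C_0 maps an edge to its endpoints' difference, ∂[p,q] = q − p. For instance
  ∂af = f − a.
As a 6×12 matrix over Z this has rank 5, with invariant factors (1,1,1,1,1).

The boundary map ∂_2: C_2 → C_1 acts by ∂[p,q,r] = [q,r] − [p,r] + [p,q]. For instance
  ∂adf = df − af + ad,
  ∂aef = ef − af + ae.
As a 12×8 matrix over Z this has rank 7, with invariant factors (1,1,1,1,1,1,1).

Reading off H_k = ker ∂_k / im ∂_{k+1}:

  H_0: rank C_0 − rank ∂_1 = 6 − 5 = 1, and the invariant factors of ∂_1 are all 1, so H_0 = Z.
  H_1: rank ker ∂_1 − rank ∂_2 = (12 − 5) − 7 = 0, and the invariant factors of ∂_2 are all 1, so H_1 = 0.
  H_2: rank ker ∂_2 − rank ∂_3 = (8 − 7) − 0 = 1, and there is no ∂_3, so H_2 = Z.

As a check, the Euler characteristic is 6 − 12 + 8 = 2, which agrees with 1 − 0 + 1 = 2.

H_0 = Z,  H_1 = 0,  H_2 = Z.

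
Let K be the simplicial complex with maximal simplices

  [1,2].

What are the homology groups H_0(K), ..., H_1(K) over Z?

K has 2 vertices, 1 edge.
rank ∂_0 = 0, rank ∂_1 = 1 ⇒ b_0 = 2 − 0 − 1 = 1; all invariant factors of ∂_1 are 1 so no torsion. So H_0 = Z.
rank ∂_1 = 1, rank ∂_2 = 0 ⇒ b_1 = 1 − 1 − 0 = 0. So H_1 = 0.

H_0 ≅ Z,  H_1 = 0.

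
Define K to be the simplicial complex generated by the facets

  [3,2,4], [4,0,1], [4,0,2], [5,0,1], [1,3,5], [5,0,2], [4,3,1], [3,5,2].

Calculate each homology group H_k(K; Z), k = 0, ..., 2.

Order the vertices as 0 < 1 < 2 < 3 < 4 < 5. Listing each simplex with vertices in this order, K has dimension 2 with simplices:

  0-simplices (6): [0], [1], [2], [3], [4], [5]
  1-simplices (12): [0,1], [0,2], [0,4], [0,5], [1,3], [1,4], [1,5], [2,3], [2,4], [2,5], [3,4], [3,5]
  2-simplices (8): [0,1,4], [0,1,5], [0,2,4], [0,2,5], [1,3,4], [1,3,5], [2,3,4], [2,3,5]

giving chain groups C_0 ≅ Z^6, C_1 ≅ Z^12, C_2 ≅ Z^8.

The boundary map ∂_1: C_1 → C_0 maps an edge to its endpoints' difference, ∂[p,q] = q − p.
As a 6×12 matrix over Z this has rank 5, with invariant factors (1,1,1,1,1).

The boundary map ∂_2: C_2 → C_1 acts by ∂[p,q,r] = [q,r] − [p,r] + [p,q]. For instance
  ∂[2,3,4] = [3,4] − [2,4] + [2,3],
  ∂[0,2,5] = [2,5] − [0,5] + [0,2].
This gives a 12×8 integer matrix of rank 7; reducing to Smith normal form yields diagonal entries (1,1,1,1,1,1,1).

Computing H_k = (kernel of ∂_k) / (image of ∂_{k+1}):

  H_0: rank C_0 − rank ∂_1 = 6 − 5 = 1, and the invariant factors of ∂_1 are all 1, so H_0 ≅ Z.
  H_1: rank ker ∂_1 − rank ∂_2 = (12 − 5) − 7 = 0, and the invariant factors of ∂_2 are all 1, so H_1 ≅ 0.
  H_2: rank ker ∂_2 − rank ∂_3 = (8 − 7) − 0 = 1, and there is no ∂_3, so H_2 ≅ Z.

As a check, the Euler characteristic is 6 − 12 + 8 = 2, which agrees with 1 − 0 + 1 = 2.

H_0 = Z,  H_1 = 0,  H_2 = Z.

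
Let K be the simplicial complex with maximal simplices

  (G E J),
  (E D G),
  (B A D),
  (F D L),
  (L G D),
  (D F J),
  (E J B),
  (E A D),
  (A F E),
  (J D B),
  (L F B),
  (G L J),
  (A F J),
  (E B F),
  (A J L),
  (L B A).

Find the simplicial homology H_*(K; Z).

H_0 = Z,  H_1 = Z^2,  H_2 = Z.

Fix the vertex order A < B < D < E < F < G < J < L and write every simplex with vertices in increasing order. Then dim K = 2 and the simplices of K are:

  0-simplices (8): A, B, D, E, F, G, J, L
  1-simplices (24): AB, AD, AE, AF, AJ, AL, BD, BE, BF, BJ, BL, DE, DF, DG, DJ, DL, EF, EG, EJ, FJ, FL, GJ, GL, JL
  2-simplices (16): ABD, ABL, ADE, AEF, AFJ, AJL, BDJ, BEF, BEJ, BFL, DEG, DFJ, DFL, DGL, EGJ, GJL

so the chain groups are C_0 ≅ Z^8, C_1 ≅ Z^24, C_2 ≅ Z^16.

The boundary map ∂_1: C_1 → C_0 sends each edge [p,q] (with p < q) to q − p. For instance
  ∂BF = F − B.
The 8×24 boundary matrix has rank 7 and Smith normal form diag(1,1,1,1,1,1,1).

The boundary map ∂_2: C_2 → C_1 acts by ∂[p,q,r] = [q,r] − [p,r] + [p,q]. For instance
  ∂EGJ = GJ − EJ + EG,
  ∂ABD = BD − AD + AB.
This gives a 24×16 integer matrix of rank 15; reducing to Smith normal form yields diagonal entries (1,1,1,1,1,1,1,1,1,1,1,1,1,1,1).

Reading off H_k = ker ∂_k / im ∂_{k+1}:

  H_0: rank C_0 − rank ∂_1 = 8 − 7 = 1, and the invariant factors of ∂_1 are all 1, so H_0 ≅ Z.
  H_1: rank ker ∂_1 − rank ∂_2 = (24 − 7) − 15 = 2, and the invariant factors of ∂_2 are all 1, so H_1 ≅ Z^2.
  H_2: rank ker ∂_2 − rank ∂_3 = (16 − 15) − 0 = 1, and there is no ∂_3, so H_2 ≅ Z.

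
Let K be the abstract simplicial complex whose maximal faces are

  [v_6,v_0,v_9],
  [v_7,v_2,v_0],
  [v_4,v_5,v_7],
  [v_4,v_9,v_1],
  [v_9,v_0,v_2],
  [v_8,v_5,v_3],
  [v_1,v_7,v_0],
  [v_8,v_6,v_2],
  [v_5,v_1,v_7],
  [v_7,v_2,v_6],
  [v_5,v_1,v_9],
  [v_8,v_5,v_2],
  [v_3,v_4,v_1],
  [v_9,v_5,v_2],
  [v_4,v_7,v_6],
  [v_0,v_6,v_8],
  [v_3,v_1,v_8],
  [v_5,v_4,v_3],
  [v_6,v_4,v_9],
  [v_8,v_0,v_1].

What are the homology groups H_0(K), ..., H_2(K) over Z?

Take the total order v_0 < v_1 < v_2 < v_3 < v_4 < v_5 < v_6 < v_7 < v_8 < v_9 on the vertex set. Then K (dimension 2) consists of the simplices:

  0-simplices (10): [v_0], [v_1], [v_2], [v_3], [v_4], [v_5], [v_6], [v_7], [v_8], [v_9]
  1-simplices (30): (30 of them)
  2-simplices (20): (20 of them)

giving chain groups C_0 ≅ Z^10, C_1 ≅ Z^30, C_2 ≅ Z^20.

Boundary ∂_1: C_1 → C_0 sends each edge [p,q] (with p < q) to q − p.
The 10×30 boundary matrix has rank 9 and Smith normal form diag(1,1,1,1,1,1,1,1,1).

∂_2: C_2 → C_1 maps a triangle to the signed sum of its edges. For instance
  ∂[v_3,v_5,v_8] = [v_5,v_8] − [v_3,v_8] + [v_3,v_5],
  ∂[v_0,v_1,v_8] = [v_1,v_8] − [v_0,v_8] + [v_0,v_1].
The 30×20 boundary matrix has rank 20 and Smith normal form diag(1,1,1,1,1,1,1,1,1,1,1,1,1,1,1,1,1,1,1,2).

Now H_k = ker ∂_k / im ∂_{k+1}, so:

  H_0: rank C_0 − rank ∂_1 = 10 − 9 = 1, and the invariant factors of ∂_1 are all 1, so H_0 = Z.
  H_1: rank ker ∂_1 − rank ∂_2 = (30 − 9) − 20 = 1, and ∂_2 has invariant factor 2 > 1, so H_1 = Z ⊕ Z_2.
  H_2: rank ker ∂_2 − rank ∂_3 = (20 − 20) − 0 = 0, and there is no ∂_3, so H_2 = 0.

H_0 ≅ Z,  H_1 ≅ Z ⊕ Z_2,  H_2 = 0.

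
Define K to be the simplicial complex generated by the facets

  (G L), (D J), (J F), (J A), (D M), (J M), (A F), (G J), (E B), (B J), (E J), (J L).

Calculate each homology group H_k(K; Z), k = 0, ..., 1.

Take the total order A < B < D < E < F < G < J < L < M on the vertex set. Then K (dimension 1) consists of the simplices:

  0-simplices (9): A, B, D, E, F, G, J, L, M
  1-simplices (12): AF, AJ, BE, BJ, DJ, DM, EJ, FJ, GJ, GL, JL, JM

Hence C_0 ≅ Z^9, C_1 ≅ Z^12.

∂_1: C_1 → C_0 maps an edge to its endpoints' difference, ∂[p,q] = q − p. For instance
  ∂DM = M − D.
As a 9×12 matrix over Z this has rank 8, with invariant factors (1,1,1,1,1,1,1,1).

Computing H_k = (kernel of ∂_k) / (image of ∂_{k+1}):

  H_0: rank C_0 − rank ∂_1 = 9 − 8 = 1, and the invariant factors of ∂_1 are all 1, so H_0 = Z.
  H_1: rank ker ∂_1 − rank ∂_2 = (12 − 8) − 0 = 4, and there is no ∂_2, so H_1 = Z^4.

As a check, the Euler characteristic is 9 − 12 = -3, which agrees with 1 − 4 = -3.
(K is a triangulation of a wedge of 4 circles.)

H_0 ≅ Z,  H_1 ≅ Z^4.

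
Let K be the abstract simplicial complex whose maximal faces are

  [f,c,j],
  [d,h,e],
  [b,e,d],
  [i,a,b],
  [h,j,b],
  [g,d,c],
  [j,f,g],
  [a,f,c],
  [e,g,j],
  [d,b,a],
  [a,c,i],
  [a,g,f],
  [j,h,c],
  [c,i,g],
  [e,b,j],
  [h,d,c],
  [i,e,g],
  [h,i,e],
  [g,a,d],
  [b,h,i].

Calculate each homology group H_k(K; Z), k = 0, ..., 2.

H_0 = Z,  H_1 = Z ⊕ Z/2,  H_2 = 0.

Take the total order a < b < c < d < e < f < g < h < i < j on the vertex set. Then K (dimension 2) consists of the simplices:

  0-simplices (10): a, b, c, d, e, f, g, h, i, j
  1-simplices (30): ab, ac, ad, af, ag, ai, bd, be, bh, bi, bj, cd, cf, cg, ch, ci, cj, de, dg, dh, eg, eh, ei, ej, fg, fj, gi, gj, hi, hj
  2-simplices (20): abd, abi, acf, aci, adg, afg, bde, bej, bhi, bhj, cdg, cdh, cfj, cgi, chj, deh, egi, egj, ehi, fgj

Hence C_0 ≅ Z^10, C_1 ≅ Z^30, C_2 ≅ Z^20.

∂_1: C_1 → C_0 sends each edge [p,q] (with p < q) to q − p. For instance
  ∂ci = i − c.
The 10×30 boundary matrix has rank 9 and Smith normal form diag(1,1,1,1,1,1,1,1,1).

Boundary ∂_2: C_2 → C_1 maps a triangle to the signed sum of its edges. For instance
  ∂adg = dg − ag + ad,
  ∂abd = bd − ad + ab.
The resulting 30×20 matrix has rank 20, and its Smith normal form has invariant factors (1,1,1,1,1,1,1,1,1,1,1,1,1,1,1,1,1,1,1,2).

From H_k ≅ ker(∂_k) / im(∂_{k+1}) we obtain:

  H_0: rank C_0 − rank ∂_1 = 10 − 9 = 1, and the invariant factors of ∂_1 are all 1, so H_0 = Z.
  H_1: rank ker ∂_1 − rank ∂_2 = (30 − 9) − 20 = 1, and ∂_2 has invariant factor 2 > 1, so H_1 = Z ⊕ Z/2.
  H_2: rank ker ∂_2 − rank ∂_3 = (20 − 20) − 0 = 0, and there is no ∂_3, so H_2 = 0.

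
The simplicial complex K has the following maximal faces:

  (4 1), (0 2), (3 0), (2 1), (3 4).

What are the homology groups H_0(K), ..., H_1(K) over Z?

H_0 ≅ Z,  H_1 ≅ Z.

Fix the vertex order 0 < 1 < 2 < 3 < 4 and write every simplex with vertices in increasing order. Then dim K = 1 and the simplices of K are:

  0-simplices (5): [0], [1], [2], [3], [4]
  1-simplices (5): [0,2], [0,3], [1,2], [1,4], [3,4]

Hence C_0 ≅ Z^5, C_1 ≅ Z^5.

Boundary ∂_1: C_1 → C_0 is given by ∂[p,q] = [q] − [p].
As a 5×5 matrix over Z this has rank 4, with invariant factors (1,1,1,1).

From H_k ≅ ker(∂_k) / im(∂_{k+1}) we obtain:

  H_0: rank C_0 − rank ∂_1 = 5 − 4 = 1, and the invariant factors of ∂_1 are all 1, so H_0 = Z.
  H_1: rank ker ∂_1 − rank ∂_2 = (5 − 4) − 0 = 1, and there is no ∂_2, so H_1 = Z.

As a check, the Euler characteristic is 5 − 5 = 0, which agrees with 1 − 1 = 0.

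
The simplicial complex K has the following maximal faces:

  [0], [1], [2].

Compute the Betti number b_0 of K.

b_0 = 3.

We work with the vertex ordering 0 < 1 < 2. The simplices of K, each written with vertices in increasing order, are:

  0-simplices (3): [0], [1], [2]

so the chain groups are C_0 ≅ Z^3.

From H_k ≅ ker(∂_k) / im(∂_{k+1}) we obtain:

  H_0: rank C_0 − rank ∂_1 = 3 − 0 = 3, and there is no ∂_1, so H_0 = Z^3.

Hence the Betti numbers are b_0 = 3.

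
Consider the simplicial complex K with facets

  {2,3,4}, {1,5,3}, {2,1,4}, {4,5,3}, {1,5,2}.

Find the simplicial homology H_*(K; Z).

Order the vertices as 1 < 2 < 3 < 4 < 5. Listing each simplex with vertices in this order, K has dimension 2 with simplices:

  0-simplices (5): [1], [2], [3], [4], [5]
  1-simplices (10): [1,2], [1,3], [1,4], [1,5], [2,3], [2,4], [2,5], [3,4], [3,5], [4,5]
  2-simplices (5): [1,2,4], [1,2,5], [1,3,5], [2,3,4], [3,4,5]

giving chain groups C_0 ≅ Z^5, C_1 ≅ Z^10, C_2 ≅ Z^5.

The boundary map ∂_1: C_1 → C_0 maps an edge to its endpoints' difference, ∂[p,q] = q − p. For instance
  ∂[1,2] = [2] − [1].
As a 5×10 matrix over Z this has rank 4, with invariant factors (1,1,1,1).

∂_2: C_2 → C_1 acts by ∂[p,q,r] = [q,r] − [p,r] + [p,q]. For instance
  ∂[1,2,5] = [2,5] − [1,5] + [1,2],
  ∂[2,3,4] = [3,4] − [2,4] + [2,3].
This gives a 10×5 integer matrix of rank 5; reducing to Smith normal form yields diagonal entries (1,1,1,1,1).

From H_k ≅ ker(∂_k) / im(∂_{k+1}) we obtain:

  H_0: rank C_0 − rank ∂_1 = 5 − 4 = 1, and the invariant factors of ∂_1 are all 1, so H_0 ≅ Z.
  H_1: rank ker ∂_1 − rank ∂_2 = (10 − 4) − 5 = 1, and the invariant factors of ∂_2 are all 1, so H_1 ≅ Z.
  H_2: rank ker ∂_2 − rank ∂_3 = (5 − 5) − 0 = 0, and there is no ∂_3, so H_2 ≅ 0.

As a check, the Euler characteristic is 5 − 10 + 5 = 0, which agrees with 1 − 1 + 0 = 0.

H_0 ≅ Z,  H_1 ≅ Z,  H_2 = 0.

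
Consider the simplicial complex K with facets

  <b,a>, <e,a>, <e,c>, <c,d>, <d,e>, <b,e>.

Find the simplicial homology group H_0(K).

We work with the vertex ordering a < b < c < d < e. The simplices of K, each written with vertices in increasing order, are:

  0-simplices (5): a, b, c, d, e
  1-simplices (6): ab, ae, be, cd, ce, de

so the chain groups are C_0 ≅ Z^5, C_1 ≅ Z^6.

Boundary ∂_1: C_1 → C_0 is given by ∂[p,q] = [q] − [p].
The 5×6 boundary matrix has rank 4 and Smith normal form diag(1,1,1,1).

From H_k ≅ ker(∂_k) / im(∂_{k+1}) we obtain:

  H_0: rank C_0 − rank ∂_1 = 5 − 4 = 1, and the invariant factors of ∂_1 are all 1, so H_0 = Z.

(K is a triangulation of a wedge of 2 circles.)

H_0 ≅ Z.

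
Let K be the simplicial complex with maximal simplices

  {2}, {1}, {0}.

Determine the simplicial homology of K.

Order the vertices as 0 < 1 < 2. Listing each simplex with vertices in this order, K has dimension 0 with simplices:

  0-simplices (3): [0], [1], [2]

Hence C_0 ≅ Z^3.

Now H_k = ker ∂_k / im ∂_{k+1}, so:

  H_0: rank C_0 − rank ∂_1 = 3 − 0 = 3, and there is no ∂_1, so H_0 = Z^3.

H_0 ≅ Z^3.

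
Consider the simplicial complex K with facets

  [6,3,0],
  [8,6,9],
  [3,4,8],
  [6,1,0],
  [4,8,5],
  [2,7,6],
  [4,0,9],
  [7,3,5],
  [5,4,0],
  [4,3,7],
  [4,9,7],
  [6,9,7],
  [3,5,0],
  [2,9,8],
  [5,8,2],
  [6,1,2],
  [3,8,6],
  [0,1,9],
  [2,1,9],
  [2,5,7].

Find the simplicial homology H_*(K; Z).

H_0 = Z,  H_1 = Z × Z/2,  H_2 = 0.

Take the total order 0 < 1 < 2 < 3 < 4 < 5 < 6 < 7 < 8 < 9 on the vertex set. Then K (dimension 2) consists of the simplices:

  0-simplices (10): [0], [1], [2], [3], [4], [5], [6], [7], [8], [9]
  1-simplices (30): (30 of them)
  2-simplices (20): (20 of them)

so the chain groups are C_0 ≅ Z^10, C_1 ≅ Z^30, C_2 ≅ Z^20.

The boundary map ∂_1: C_1 → C_0 sends each edge [p,q] (with p < q) to q − p. For instance
  ∂[1,6] = [6] − [1].
The 10×30 boundary matrix has rank 9 and Smith normal form diag(1,1,1,1,1,1,1,1,1).

The boundary map ∂_2: C_2 → C_1 sends each 2-simplex [p,q,r] to [q,r] − [p,r] + [p,q]. For instance
  ∂[6,8,9] = [8,9] − [6,9] + [6,8],
  ∂[2,5,8] = [5,8] − [2,8] + [2,5].
The 30×20 boundary matrix has rank 20 and Smith normal form diag(1,1,1,1,1,1,1,1,1,1,1,1,1,1,1,1,1,1,1,2).

Computing H_k = (kernel of ∂_k) / (image of ∂_{k+1}):

  H_0: rank C_0 − rank ∂_1 = 10 − 9 = 1, and the invariant factors of ∂_1 are all 1, so H_0 ≅ Z.
  H_1: rank ker ∂_1 − rank ∂_2 = (30 − 9) − 20 = 1, and ∂_2 has invariant factor 2 > 1, so H_1 ≅ Z × Z/2.
  H_2: rank ker ∂_2 − rank ∂_3 = (20 − 20) − 0 = 0, and there is no ∂_3, so H_2 ≅ 0.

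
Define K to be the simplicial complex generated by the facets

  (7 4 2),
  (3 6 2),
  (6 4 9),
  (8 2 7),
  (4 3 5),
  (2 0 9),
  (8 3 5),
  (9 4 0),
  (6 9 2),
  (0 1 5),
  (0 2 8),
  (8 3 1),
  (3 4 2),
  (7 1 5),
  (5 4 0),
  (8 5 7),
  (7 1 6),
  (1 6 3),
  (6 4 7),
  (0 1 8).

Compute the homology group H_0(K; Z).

H_0 ≅ Z.

Take the total order 0 < 1 < 2 < 3 < 4 < 5 < 6 < 7 < 8 < 9 on the vertex set. Then K (dimension 2) consists of the simplices:

  0-simplices (10): [0], [1], [2], [3], [4], [5], [6], [7], [8], [9]
  1-simplices (30): (30 of them)
  2-simplices (20): (20 of them)

so the chain groups are C_0 ≅ Z^10, C_1 ≅ Z^30, C_2 ≅ Z^20.

∂_1: C_1 → C_0 sends each edge [p,q] (with p < q) to q − p. For instance
  ∂[5,7] = [7] − [5].
This gives a 10×30 integer matrix of rank 9; reducing to Smith normal form yields diagonal entries (1,1,1,1,1,1,1,1,1).

The boundary map ∂_2: C_2 → C_1 sends each 2-simplex [p,q,r] to [q,r] − [p,r] + [p,q]. For instance
  ∂[0,2,8] = [2,8] − [0,8] + [0,2],
  ∂[2,4,7] = [4,7] − [2,7] + [2,4].
The 30×20 boundary matrix has rank 20 and Smith normal form diag(1,1,1,1,1,1,1,1,1,1,1,1,1,1,1,1,1,1,1,2).

From H_k ≅ ker(∂_k) / im(∂_{k+1}) we obtain:

  H_0: rank C_0 − rank ∂_1 = 10 − 9 = 1, and the invariant factors of ∂_1 are all 1, so H_0 ≅ Z.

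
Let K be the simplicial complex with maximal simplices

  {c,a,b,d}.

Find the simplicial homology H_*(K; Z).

K has 4 vertices, 6 edges, 4 triangles, 1 3-simplex.
rank ∂_0 = 0, rank ∂_1 = 3 ⇒ b_0 = 4 − 0 − 3 = 1; all invariant factors of ∂_1 are 1 so no torsion. So H_0 = Z.
rank ∂_1 = 3, rank ∂_2 = 3 ⇒ b_1 = 6 − 3 − 3 = 0; all invariant factors of ∂_2 are 1 so no torsion. So H_1 = 0.
rank ∂_2 = 3, rank ∂_3 = 1 ⇒ b_2 = 4 − 3 − 1 = 0; all invariant factors of ∂_3 are 1 so no torsion. So H_2 = 0.
rank ∂_3 = 1, rank ∂_4 = 0 ⇒ b_3 = 1 − 1 − 0 = 0. So H_3 = 0.

H_0 = Z,  H_1 = 0,  H_2 = 0,  H_3 = 0.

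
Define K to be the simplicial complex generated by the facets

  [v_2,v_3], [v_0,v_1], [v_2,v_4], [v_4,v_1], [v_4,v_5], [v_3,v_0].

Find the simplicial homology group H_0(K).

H_0 ≅ Z.

K has 6 vertices, 6 edges.
rank ∂_0 = 0, rank ∂_1 = 5 ⇒ b_0 = 6 − 0 − 5 = 1; all invariant factors of ∂_1 are 1 so no torsion. So H_0 = Z.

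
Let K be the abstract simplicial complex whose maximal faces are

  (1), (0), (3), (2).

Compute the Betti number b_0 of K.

K has 4 vertices.
rank ∂_0 = 0, rank ∂_1 = 0 ⇒ b_0 = 4 − 0 − 0 = 4. So H_0 = Z^4.

b_0 = 4.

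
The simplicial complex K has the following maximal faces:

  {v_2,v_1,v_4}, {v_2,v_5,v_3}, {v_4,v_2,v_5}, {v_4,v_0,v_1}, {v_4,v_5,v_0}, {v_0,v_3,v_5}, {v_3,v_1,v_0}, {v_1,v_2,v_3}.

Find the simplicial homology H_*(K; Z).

H_0 ≅ Z,  H_1 = 0,  H_2 ≅ Z.

We work with the vertex ordering v_0 < v_1 < v_2 < v_3 < v_4 < v_5. The simplices of K, each written with vertices in increasing order, are:

  0-simplices (6): [v_0], [v_1], [v_2], [v_3], [v_4], [v_5]
  1-simplices (12): [v_0,v_1], [v_0,v_3], [v_0,v_4], [v_0,v_5], [v_1,v_2], [v_1,v_3], [v_1,v_4], [v_2,v_3], [v_2,v_4], [v_2,v_5], [v_3,v_5], [v_4,v_5]
  2-simplices (8): [v_0,v_1,v_3], [v_0,v_1,v_4], [v_0,v_3,v_5], [v_0,v_4,v_5], [v_1,v_2,v_3], [v_1,v_2,v_4], [v_2,v_3,v_5], [v_2,v_4,v_5]

Hence C_0 ≅ Z^6, C_1 ≅ Z^12, C_2 ≅ Z^8.

The boundary map ∂_1: C_1 → C_0 is given by ∂[p,q] = [q] − [p]. For instance
  ∂[v_0,v_1] = [v_1] − [v_0].
This gives a 6×12 integer matrix of rank 5; reducing to Smith normal form yields diagonal entries (1,1,1,1,1).

∂_2: C_2 → C_1 sends each 2-simplex [p,q,r] to [q,r] − [p,r] + [p,q]. For instance
  ∂[v_0,v_1,v_3] = [v_1,v_3] − [v_0,v_3] + [v_0,v_1],
  ∂[v_0,v_1,v_4] = [v_1,v_4] − [v_0,v_4] + [v_0,v_1].
As a 12×8 matrix over Z this has rank 7, with invariant factors (1,1,1,1,1,1,1).

Computing H_k = (kernel of ∂_k) / (image of ∂_{k+1}):

  H_0: rank C_0 − rank ∂_1 = 6 − 5 = 1, and the invariant factors of ∂_1 are all 1, so H_0 ≅ Z.
  H_1: rank ker ∂_1 − rank ∂_2 = (12 − 5) − 7 = 0, and the invariant factors of ∂_2 are all 1, so H_1 ≅ 0.
  H_2: rank ker ∂_2 − rank ∂_3 = (8 − 7) − 0 = 1, and there is no ∂_3, so H_2 ≅ Z.

(K is a triangulation of the 2-sphere S^2.)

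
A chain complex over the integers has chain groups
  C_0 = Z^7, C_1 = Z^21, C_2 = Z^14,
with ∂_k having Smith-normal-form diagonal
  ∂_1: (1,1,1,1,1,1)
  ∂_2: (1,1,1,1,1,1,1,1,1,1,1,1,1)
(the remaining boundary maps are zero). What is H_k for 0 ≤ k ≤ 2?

H_0 = Z,  H_1 = Z^2,  H_2 = Z.

H_0: b_0 = 7 − 0 − 6 = 1; torsion from ∂_1 factors > 1: none. So H_0 = Z.
H_1: b_1 = 21 − 6 − 13 = 2; torsion from ∂_2 factors > 1: none. So H_1 = Z^2.
H_2: b_2 = 14 − 13 − 0 = 1; torsion from ∂_3 factors > 1: none. So H_2 = Z.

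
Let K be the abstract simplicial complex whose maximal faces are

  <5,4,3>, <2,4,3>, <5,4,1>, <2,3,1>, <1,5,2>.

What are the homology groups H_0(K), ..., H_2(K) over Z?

Order the vertices as 1 < 2 < 3 < 4 < 5. Listing each simplex with vertices in this order, K has dimension 2 with simplices:

  0-simplices (5): [1], [2], [3], [4], [5]
  1-simplices (10): [1,2], [1,3], [1,4], [1,5], [2,3], [2,4], [2,5], [3,4], [3,5], [4,5]
  2-simplices (5): [1,2,3], [1,2,5], [1,4,5], [2,3,4], [3,4,5]

Hence C_0 ≅ Z^5, C_1 ≅ Z^10, C_2 ≅ Z^5.

The boundary map ∂_1: C_1 → C_0 maps an edge to its endpoints' difference, ∂[p,q] = q − p.
The 5×10 boundary matrix has rank 4 and Smith normal form diag(1,1,1,1).

The boundary map ∂_2: C_2 → C_1 sends each 2-simplex [p,q,r] to [q,r] − [p,r] + [p,q]. For instance
  ∂[1,2,3] = [2,3] − [1,3] + [1,2],
  ∂[3,4,5] = [4,5] − [3,5] + [3,4].
This gives a 10×5 integer matrix of rank 5; reducing to Smith normal form yields diagonal entries (1,1,1,1,1).

Now H_k = ker ∂_k / im ∂_{k+1}, so:

  H_0: rank C_0 − rank ∂_1 = 5 − 4 = 1, and the invariant factors of ∂_1 are all 1, so H_0 ≅ Z.
  H_1: rank ker ∂_1 − rank ∂_2 = (10 − 4) − 5 = 1, and the invariant factors of ∂_2 are all 1, so H_1 ≅ Z.
  H_2: rank ker ∂_2 − rank ∂_3 = (5 − 5) − 0 = 0, and there is no ∂_3, so H_2 ≅ 0.

As a check, the Euler characteristic is 5 − 10 + 5 = 0, which agrees with 1 − 1 + 0 = 0.

H_0 ≅ Z,  H_1 ≅ Z,  H_2 = 0.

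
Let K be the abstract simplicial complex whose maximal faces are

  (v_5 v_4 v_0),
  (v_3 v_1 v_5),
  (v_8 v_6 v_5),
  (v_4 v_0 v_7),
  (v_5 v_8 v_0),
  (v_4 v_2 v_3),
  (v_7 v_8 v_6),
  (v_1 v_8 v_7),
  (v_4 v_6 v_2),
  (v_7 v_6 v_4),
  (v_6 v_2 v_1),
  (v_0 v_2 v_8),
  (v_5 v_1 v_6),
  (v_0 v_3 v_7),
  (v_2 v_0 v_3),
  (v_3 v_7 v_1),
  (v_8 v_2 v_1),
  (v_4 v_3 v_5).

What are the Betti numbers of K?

b_0 = 1, b_1 = 1, b_2 = 0.

K has 9 vertices, 27 edges, 18 triangles.
rank ∂_0 = 0, rank ∂_1 = 8 ⇒ b_0 = 9 − 0 − 8 = 1; all invariant factors of ∂_1 are 1 so no torsion. So H_0 ≅ Z.
rank ∂_1 = 8, rank ∂_2 = 18 ⇒ b_1 = 27 − 8 − 18 = 1; ∂_2 has invariant factor(s) [2] giving torsion. So H_1 ≅ Z ⊕ Z/2.
rank ∂_2 = 18, rank ∂_3 = 0 ⇒ b_2 = 18 − 18 − 0 = 0. So H_2 ≅ 0.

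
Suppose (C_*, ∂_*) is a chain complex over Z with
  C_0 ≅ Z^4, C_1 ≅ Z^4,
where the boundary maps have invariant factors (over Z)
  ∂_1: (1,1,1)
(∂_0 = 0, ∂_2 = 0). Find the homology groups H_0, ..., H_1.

H_0 = Z,  H_1 = Z.

H_0: b_0 = 4 − 0 − 3 = 1; torsion from ∂_1 factors > 1: none. So H_0 = Z.
H_1: b_1 = 4 − 3 − 0 = 1; torsion from ∂_2 factors > 1: none. So H_1 = Z.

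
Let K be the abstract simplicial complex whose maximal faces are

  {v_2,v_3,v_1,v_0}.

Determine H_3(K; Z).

H_3 ≅ 0.

Order the vertices as v_0 < v_1 < v_2 < v_3. Listing each simplex with vertices in this order, K has dimension 3 with simplices:

  0-simplices (4): [v_0], [v_1], [v_2], [v_3]
  1-simplices (6): [v_0,v_1], [v_0,v_2], [v_0,v_3], [v_1,v_2], [v_1,v_3], [v_2,v_3]
  2-simplices (4): [v_0,v_1,v_2], [v_0,v_1,v_3], [v_0,v_2,v_3], [v_1,v_2,v_3]
  3-simplices (1): [v_0,v_1,v_2,v_3]

so the chain groups are C_0 ≅ Z^4, C_1 ≅ Z^6, C_2 ≅ Z^4, C_3 ≅ Z^1.

The boundary map ∂_1: C_1 → C_0 maps an edge to its endpoints' difference, ∂[p,q] = q − p.
This gives a 4×6 integer matrix of rank 3; reducing to Smith normal form yields diagonal entries (1,1,1).

The boundary map ∂_2: C_2 → C_1 acts by ∂[p,q,r] = [q,r] − [p,r] + [p,q]. For instance
  ∂[v_0,v_1,v_2] = [v_1,v_2] − [v_0,v_2] + [v_0,v_1],
  ∂[v_0,v_2,v_3] = [v_2,v_3] − [v_0,v_3] + [v_0,v_2].
As a 6×4 matrix over Z this has rank 3, with invariant factors (1,1,1).

∂_3: C_3 → C_2 sends each 3-simplex σ to the alternating sum Σ_i (−1)^i (σ with its i-th vertex removed). For instance
  ∂[v_0,v_1,v_2,v_3] = [v_1,v_2,v_3] − [v_0,v_2,v_3] + [v_0,v_1,v_3] − [v_0,v_1,v_2].
As a 4×1 matrix over Z this has rank 1, with invariant factors (1).

Now H_k = ker ∂_k / im ∂_{k+1}, so:

  H_3: rank ker ∂_3 − rank ∂_4 = (1 − 1) − 0 = 0, and there is no ∂_4, so H_3 ≅ 0.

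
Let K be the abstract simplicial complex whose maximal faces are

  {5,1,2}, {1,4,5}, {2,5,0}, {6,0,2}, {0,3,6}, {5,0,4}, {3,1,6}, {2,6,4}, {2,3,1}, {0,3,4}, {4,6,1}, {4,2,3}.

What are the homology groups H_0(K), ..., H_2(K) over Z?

K has 7 vertices, 18 edges, 12 triangles.
rank ∂_0 = 0, rank ∂_1 = 6 ⇒ b_0 = 7 − 0 − 6 = 1; all invariant factors of ∂_1 are 1 so no torsion. So H_0 = Z.
rank ∂_1 = 6, rank ∂_2 = 12 ⇒ b_1 = 18 − 6 − 12 = 0; ∂_2 has invariant factor(s) [2] giving torsion. So H_1 = Z_2.
rank ∂_2 = 12, rank ∂_3 = 0 ⇒ b_2 = 12 − 12 − 0 = 0. So H_2 = 0.

H_0 ≅ Z,  H_1 ≅ Z_2,  H_2 = 0.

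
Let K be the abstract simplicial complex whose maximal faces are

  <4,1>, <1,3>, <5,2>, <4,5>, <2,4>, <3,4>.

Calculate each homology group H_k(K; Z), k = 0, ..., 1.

H_0 = Z,  H_1 = Z^2.

Order the vertices as 1 < 2 < 3 < 4 < 5. Listing each simplex with vertices in this order, K has dimension 1 with simplices:

  0-simplices (5): [1], [2], [3], [4], [5]
  1-simplices (6): [1,3], [1,4], [2,4], [2,5], [3,4], [4,5]

so the chain groups are C_0 ≅ Z^5, C_1 ≅ Z^6.

∂_1: C_1 → C_0 sends each edge [p,q] (with p < q) to q − p.
This gives a 5×6 integer matrix of rank 4; reducing to Smith normal form yields diagonal entries (1,1,1,1).

Reading off H_k = ker ∂_k / im ∂_{k+1}:

  H_0: rank C_0 − rank ∂_1 = 5 − 4 = 1, and the invariant factors of ∂_1 are all 1, so H_0 = Z.
  H_1: rank ker ∂_1 − rank ∂_2 = (6 − 4) − 0 = 2, and there is no ∂_2, so H_1 = Z^2.

As a check, the Euler characteristic is 5 − 6 = -1, which agrees with 1 − 2 = -1.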